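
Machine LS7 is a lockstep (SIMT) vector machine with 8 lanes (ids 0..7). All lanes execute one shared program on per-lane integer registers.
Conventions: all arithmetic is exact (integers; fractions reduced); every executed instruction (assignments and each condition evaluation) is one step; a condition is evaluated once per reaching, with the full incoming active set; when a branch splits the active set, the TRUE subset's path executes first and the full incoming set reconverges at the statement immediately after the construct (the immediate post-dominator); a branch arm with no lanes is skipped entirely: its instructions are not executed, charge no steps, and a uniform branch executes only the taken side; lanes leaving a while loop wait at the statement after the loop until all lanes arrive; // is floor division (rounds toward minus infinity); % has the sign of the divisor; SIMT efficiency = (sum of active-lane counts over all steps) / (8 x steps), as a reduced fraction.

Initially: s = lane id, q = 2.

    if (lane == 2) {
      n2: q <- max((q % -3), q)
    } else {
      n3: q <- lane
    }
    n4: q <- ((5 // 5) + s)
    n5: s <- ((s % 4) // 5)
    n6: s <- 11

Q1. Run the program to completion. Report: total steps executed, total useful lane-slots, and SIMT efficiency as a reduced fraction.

Answer: 6 steps, 40 useful, 5/6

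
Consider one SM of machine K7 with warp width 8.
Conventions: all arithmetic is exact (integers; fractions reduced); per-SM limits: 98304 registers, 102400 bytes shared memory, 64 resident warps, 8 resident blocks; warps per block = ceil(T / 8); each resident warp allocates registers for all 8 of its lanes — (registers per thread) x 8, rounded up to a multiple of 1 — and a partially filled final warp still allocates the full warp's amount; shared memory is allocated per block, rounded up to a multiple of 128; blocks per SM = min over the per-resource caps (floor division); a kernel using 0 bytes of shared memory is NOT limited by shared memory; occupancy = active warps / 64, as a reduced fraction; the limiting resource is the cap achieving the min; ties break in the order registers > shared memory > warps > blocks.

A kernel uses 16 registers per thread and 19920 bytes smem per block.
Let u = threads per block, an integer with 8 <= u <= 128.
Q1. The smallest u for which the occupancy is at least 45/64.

Answer: u = 65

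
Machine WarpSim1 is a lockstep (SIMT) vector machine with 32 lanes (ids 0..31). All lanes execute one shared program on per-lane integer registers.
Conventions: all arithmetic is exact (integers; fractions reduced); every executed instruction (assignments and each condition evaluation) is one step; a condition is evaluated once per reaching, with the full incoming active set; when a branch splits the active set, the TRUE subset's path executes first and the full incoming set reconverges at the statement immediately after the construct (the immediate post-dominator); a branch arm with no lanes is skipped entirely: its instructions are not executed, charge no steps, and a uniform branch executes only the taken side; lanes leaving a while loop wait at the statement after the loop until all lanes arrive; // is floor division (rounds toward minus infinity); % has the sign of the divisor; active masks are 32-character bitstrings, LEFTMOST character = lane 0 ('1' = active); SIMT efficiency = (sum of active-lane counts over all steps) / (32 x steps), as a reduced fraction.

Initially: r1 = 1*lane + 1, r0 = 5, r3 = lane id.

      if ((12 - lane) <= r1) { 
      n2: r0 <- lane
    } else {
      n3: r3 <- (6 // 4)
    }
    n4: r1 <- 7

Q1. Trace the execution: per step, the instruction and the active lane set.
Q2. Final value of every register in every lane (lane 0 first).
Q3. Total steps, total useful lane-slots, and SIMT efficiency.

step 0: eval ((12 - lane) <= r1)     11111111111111111111111111111111
step 1: r0 <- lane                   00000011111111111111111111111111
step 2: r3 <- (6 // 4)               11111100000000000000000000000000
step 3: r1 <- 7                      11111111111111111111111111111111

Answer: 4 steps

r1: 7,7,7,7,7,7,7,7,7,7,7,7,7,7,7,7,7,7,7,7,7,7,7,7,7,7,7,7,7,7,7,7
r0: 5,5,5,5,5,5,6,7,8,9,10,11,12,13,14,15,16,17,18,19,20,21,22,23,24,25,26,27,28,29,30,31
r3: 1,1,1,1,1,1,6,7,8,9,10,11,12,13,14,15,16,17,18,19,20,21,22,23,24,25,26,27,28,29,30,31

steps = 4; useful = 96; efficiency = 96/128 = 3/4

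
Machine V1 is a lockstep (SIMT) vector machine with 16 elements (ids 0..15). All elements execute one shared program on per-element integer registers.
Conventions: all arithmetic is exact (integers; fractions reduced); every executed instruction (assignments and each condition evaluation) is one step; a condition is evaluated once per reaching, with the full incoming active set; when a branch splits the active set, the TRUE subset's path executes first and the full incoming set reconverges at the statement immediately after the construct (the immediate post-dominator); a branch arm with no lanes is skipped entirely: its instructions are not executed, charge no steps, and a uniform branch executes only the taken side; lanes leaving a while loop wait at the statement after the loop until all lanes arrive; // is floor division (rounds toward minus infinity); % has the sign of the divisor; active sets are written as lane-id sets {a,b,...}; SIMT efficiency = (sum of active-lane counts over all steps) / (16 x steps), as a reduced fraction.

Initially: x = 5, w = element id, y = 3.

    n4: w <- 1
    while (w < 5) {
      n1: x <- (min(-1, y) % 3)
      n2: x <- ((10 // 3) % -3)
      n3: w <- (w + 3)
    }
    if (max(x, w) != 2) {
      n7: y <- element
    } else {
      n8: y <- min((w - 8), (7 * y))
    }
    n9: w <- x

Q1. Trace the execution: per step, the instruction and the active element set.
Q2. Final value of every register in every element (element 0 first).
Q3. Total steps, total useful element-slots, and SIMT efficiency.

step 0: w <- 1                       {0,1,2,3,4,5,6,7,8,9,10,11,12,13,14,15}
step 1: eval (w < 5)                 {0,1,2,3,4,5,6,7,8,9,10,11,12,13,14,15}
step 2: x <- (min(-1, y) % 3)        {0,1,2,3,4,5,6,7,8,9,10,11,12,13,14,15}
step 3: x <- ((10 // 3) % -3)        {0,1,2,3,4,5,6,7,8,9,10,11,12,13,14,15}
step 4: w <- (w + 3)                 {0,1,2,3,4,5,6,7,8,9,10,11,12,13,14,15}
step 5: eval (w < 5)                 {0,1,2,3,4,5,6,7,8,9,10,11,12,13,14,15}
step 6: x <- (min(-1, y) % 3)        {0,1,2,3,4,5,6,7,8,9,10,11,12,13,14,15}
step 7: x <- ((10 // 3) % -3)        {0,1,2,3,4,5,6,7,8,9,10,11,12,13,14,15}
step 8: w <- (w + 3)                 {0,1,2,3,4,5,6,7,8,9,10,11,12,13,14,15}
step 9: eval (w < 5)                 {0,1,2,3,4,5,6,7,8,9,10,11,12,13,14,15}
step 10: eval (max(x, w) != 2)        {0,1,2,3,4,5,6,7,8,9,10,11,12,13,14,15}
step 11: y <- element                 {0,1,2,3,4,5,6,7,8,9,10,11,12,13,14,15}
step 12: w <- x                       {0,1,2,3,4,5,6,7,8,9,10,11,12,13,14,15}

Answer: 13 steps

x: 0,0,0,0,0,0,0,0,0,0,0,0,0,0,0,0
w: 0,0,0,0,0,0,0,0,0,0,0,0,0,0,0,0
y: 0,1,2,3,4,5,6,7,8,9,10,11,12,13,14,15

steps = 13; useful = 208; efficiency = 208/208 = 1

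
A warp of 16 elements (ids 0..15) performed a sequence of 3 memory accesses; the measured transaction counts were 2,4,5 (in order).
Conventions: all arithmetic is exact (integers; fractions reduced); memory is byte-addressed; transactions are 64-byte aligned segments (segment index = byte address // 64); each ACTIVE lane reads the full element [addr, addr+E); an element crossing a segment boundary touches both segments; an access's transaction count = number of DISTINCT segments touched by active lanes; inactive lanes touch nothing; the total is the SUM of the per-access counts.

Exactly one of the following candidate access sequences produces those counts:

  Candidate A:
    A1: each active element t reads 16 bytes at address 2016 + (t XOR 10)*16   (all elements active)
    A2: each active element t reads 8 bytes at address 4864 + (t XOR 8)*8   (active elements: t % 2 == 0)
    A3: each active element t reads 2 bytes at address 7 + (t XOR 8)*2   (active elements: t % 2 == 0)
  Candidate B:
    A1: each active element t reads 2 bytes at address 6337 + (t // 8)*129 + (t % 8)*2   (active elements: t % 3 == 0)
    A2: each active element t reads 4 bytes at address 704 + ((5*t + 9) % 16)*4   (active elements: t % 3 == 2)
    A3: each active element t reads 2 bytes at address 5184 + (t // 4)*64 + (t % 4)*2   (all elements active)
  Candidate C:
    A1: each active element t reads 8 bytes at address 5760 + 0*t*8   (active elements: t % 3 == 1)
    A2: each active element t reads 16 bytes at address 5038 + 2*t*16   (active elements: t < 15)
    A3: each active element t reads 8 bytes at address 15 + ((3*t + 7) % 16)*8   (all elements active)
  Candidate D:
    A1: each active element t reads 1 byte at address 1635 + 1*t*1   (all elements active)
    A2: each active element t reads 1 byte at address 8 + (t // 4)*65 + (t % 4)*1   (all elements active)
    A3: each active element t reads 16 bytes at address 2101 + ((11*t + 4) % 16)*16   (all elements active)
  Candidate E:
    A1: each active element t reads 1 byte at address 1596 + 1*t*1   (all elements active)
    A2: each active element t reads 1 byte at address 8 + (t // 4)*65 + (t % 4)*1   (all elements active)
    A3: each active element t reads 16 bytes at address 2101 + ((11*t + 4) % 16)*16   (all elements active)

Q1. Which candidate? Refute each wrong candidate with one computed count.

A: A1 gives 5 transactions, not 2
B: A2 gives 1 transaction, not 4
C: A1 gives 1 transaction, not 2
D: A1 gives 1 transaction, not 2
E: all counts match (2,4,5)

Answer: E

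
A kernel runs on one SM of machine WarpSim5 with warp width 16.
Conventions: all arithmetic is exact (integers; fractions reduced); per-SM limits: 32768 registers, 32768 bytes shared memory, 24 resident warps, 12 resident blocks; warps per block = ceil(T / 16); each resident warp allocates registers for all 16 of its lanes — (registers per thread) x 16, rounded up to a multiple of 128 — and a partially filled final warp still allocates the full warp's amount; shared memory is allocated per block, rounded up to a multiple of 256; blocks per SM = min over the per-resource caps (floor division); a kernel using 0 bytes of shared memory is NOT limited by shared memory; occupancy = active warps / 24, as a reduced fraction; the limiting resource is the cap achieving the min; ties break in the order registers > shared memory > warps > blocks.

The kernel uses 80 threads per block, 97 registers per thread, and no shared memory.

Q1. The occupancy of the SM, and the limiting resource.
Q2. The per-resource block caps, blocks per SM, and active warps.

Answer: occupancy 5/8, limited by registers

registers: 3 blocks
shared memory: no limit (kernel uses none)
warps: 4 blocks
blocks: 12 blocks

Answer: 3 blocks, 15 active warps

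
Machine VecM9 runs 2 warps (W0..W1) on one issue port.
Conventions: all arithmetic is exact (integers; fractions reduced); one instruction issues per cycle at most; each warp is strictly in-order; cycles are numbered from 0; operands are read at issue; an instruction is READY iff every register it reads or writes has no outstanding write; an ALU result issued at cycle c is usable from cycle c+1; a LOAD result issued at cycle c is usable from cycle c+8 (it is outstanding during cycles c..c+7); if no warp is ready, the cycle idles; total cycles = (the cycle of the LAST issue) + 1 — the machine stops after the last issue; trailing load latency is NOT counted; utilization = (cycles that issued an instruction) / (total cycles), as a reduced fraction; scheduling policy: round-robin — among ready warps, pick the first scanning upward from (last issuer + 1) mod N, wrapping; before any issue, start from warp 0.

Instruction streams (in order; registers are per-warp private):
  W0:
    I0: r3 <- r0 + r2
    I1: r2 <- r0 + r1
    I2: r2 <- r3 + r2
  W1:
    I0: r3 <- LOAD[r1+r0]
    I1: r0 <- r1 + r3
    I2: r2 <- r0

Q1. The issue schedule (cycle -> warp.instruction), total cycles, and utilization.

cycle 0: W0.I0
cycle 1: W1.I0
cycle 2: W0.I1
cycle 3: W0.I2
cycle 4: idle
cycle 5: idle
cycle 6: idle
cycle 7: idle
cycle 8: idle
cycle 9: W1.I1
cycle 10: W1.I2

Answer: 11 cycles, utilization 6/11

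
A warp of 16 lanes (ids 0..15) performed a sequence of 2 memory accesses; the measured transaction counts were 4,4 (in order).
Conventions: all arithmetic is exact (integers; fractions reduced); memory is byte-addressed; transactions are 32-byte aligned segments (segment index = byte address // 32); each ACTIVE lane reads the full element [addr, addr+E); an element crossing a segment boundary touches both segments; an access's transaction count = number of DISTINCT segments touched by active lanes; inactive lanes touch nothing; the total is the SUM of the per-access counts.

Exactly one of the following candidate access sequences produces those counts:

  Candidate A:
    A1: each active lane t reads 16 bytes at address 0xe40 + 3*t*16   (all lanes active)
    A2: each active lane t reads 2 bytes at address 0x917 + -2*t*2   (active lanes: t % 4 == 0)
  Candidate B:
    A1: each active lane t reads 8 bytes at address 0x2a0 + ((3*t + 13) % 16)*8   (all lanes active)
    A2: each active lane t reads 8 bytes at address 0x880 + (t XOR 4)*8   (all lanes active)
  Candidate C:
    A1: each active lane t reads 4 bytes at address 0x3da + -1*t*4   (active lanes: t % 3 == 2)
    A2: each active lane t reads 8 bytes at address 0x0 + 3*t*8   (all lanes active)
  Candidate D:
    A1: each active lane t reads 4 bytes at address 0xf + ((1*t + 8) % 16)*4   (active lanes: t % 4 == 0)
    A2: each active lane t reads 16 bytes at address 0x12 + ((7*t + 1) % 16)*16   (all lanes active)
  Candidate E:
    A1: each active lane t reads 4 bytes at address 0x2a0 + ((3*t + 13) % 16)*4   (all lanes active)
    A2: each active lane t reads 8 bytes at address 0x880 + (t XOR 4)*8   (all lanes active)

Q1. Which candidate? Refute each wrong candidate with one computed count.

A: A1 gives 16 transactions, not 4
C: A1 gives 2 transactions, not 4
D: A1 gives 3 transactions, not 4
E: A1 gives 2 transactions, not 4
B: all counts match (4,4)

Answer: B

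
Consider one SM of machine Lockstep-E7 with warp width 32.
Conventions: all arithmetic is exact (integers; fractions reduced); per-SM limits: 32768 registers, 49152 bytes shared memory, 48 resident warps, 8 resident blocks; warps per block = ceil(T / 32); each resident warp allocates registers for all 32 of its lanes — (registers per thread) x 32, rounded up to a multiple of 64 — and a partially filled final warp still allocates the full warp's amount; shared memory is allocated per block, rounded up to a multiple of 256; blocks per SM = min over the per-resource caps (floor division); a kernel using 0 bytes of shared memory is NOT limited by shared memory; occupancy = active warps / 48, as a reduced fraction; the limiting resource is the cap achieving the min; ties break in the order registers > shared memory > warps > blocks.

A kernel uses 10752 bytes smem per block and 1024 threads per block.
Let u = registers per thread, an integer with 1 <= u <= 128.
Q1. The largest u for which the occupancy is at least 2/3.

Answer: u = 32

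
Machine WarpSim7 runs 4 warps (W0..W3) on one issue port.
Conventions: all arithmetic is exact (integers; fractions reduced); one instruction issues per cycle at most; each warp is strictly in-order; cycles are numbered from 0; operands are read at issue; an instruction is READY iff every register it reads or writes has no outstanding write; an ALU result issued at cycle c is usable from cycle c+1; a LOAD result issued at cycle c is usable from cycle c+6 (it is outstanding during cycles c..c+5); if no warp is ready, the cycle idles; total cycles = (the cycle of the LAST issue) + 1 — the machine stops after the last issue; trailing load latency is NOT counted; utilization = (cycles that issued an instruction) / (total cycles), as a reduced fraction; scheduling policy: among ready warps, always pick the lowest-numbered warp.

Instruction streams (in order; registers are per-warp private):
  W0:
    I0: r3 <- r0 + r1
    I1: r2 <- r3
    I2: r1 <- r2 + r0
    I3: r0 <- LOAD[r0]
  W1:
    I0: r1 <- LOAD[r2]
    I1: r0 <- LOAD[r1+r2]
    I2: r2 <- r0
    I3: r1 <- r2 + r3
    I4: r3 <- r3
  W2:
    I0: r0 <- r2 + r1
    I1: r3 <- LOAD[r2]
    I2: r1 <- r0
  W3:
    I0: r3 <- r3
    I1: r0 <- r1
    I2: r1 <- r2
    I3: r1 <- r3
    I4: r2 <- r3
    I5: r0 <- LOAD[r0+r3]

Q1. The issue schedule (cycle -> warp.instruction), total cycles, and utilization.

cycle 0: W0.I0
cycle 1: W0.I1
cycle 2: W0.I2
cycle 3: W0.I3
cycle 4: W1.I0
cycle 5: W2.I0
cycle 6: W2.I1
cycle 7: W2.I2
cycle 8: W3.I0
cycle 9: W3.I1
cycle 10: W1.I1
cycle 11: W3.I2
cycle 12: W3.I3
cycle 13: W3.I4
cycle 14: W3.I5
cycle 15: idle
cycle 16: W1.I2
cycle 17: W1.I3
cycle 18: W1.I4

Answer: 19 cycles, utilization 18/19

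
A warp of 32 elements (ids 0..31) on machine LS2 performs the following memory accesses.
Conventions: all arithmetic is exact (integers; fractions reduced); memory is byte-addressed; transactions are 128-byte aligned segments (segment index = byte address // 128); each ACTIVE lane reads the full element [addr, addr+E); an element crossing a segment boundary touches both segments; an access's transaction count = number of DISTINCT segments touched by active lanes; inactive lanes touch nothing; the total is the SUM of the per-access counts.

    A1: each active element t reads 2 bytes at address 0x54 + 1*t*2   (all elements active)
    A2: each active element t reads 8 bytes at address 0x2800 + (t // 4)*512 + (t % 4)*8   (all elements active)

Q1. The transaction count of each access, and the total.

A1: 2 transactions
A2: 8 transactions

Answer: 2,8; total 10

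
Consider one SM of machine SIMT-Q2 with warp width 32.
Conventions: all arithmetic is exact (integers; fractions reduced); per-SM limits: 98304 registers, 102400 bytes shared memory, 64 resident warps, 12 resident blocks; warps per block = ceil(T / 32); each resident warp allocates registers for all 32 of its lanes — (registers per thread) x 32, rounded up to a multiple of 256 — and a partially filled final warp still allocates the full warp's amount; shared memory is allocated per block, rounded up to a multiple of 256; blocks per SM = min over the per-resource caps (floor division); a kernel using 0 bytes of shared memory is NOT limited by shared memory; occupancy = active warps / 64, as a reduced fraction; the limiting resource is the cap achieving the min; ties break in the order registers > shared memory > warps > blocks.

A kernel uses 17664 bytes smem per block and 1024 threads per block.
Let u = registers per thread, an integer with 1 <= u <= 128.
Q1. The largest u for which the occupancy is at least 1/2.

Answer: u = 96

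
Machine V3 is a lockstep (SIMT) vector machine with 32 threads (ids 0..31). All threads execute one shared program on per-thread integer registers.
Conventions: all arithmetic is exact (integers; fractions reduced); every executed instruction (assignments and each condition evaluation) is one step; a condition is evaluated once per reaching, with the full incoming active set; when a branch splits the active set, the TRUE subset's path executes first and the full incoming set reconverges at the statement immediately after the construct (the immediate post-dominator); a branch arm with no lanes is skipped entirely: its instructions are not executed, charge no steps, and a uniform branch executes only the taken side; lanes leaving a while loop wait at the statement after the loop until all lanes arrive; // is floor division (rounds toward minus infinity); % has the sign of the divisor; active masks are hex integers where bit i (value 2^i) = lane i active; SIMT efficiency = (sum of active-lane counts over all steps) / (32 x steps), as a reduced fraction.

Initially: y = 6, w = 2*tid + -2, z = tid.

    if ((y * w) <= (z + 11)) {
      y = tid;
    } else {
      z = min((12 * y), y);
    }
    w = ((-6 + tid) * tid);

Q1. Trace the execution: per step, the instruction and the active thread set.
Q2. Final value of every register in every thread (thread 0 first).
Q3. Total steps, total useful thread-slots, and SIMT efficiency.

step 0: eval ((y * w) <= (z + 11))   0xffffffff
step 1: y <- tid                     0x00000007
step 2: z <- min((12 * y), y)        0xfffffff8
step 3: w <- ((-6 + tid) * tid)      0xffffffff

Answer: 4 steps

y: 0,1,2,6,6,6,6,6,6,6,6,6,6,6,6,6,6,6,6,6,6,6,6,6,6,6,6,6,6,6,6,6
w: 0,-5,-8,-9,-8,-5,0,7,16,27,40,55,72,91,112,135,160,187,216,247,280,315,352,391,432,475,520,567,616,667,720,775
z: 0,1,2,6,6,6,6,6,6,6,6,6,6,6,6,6,6,6,6,6,6,6,6,6,6,6,6,6,6,6,6,6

steps = 4; useful = 96; efficiency = 96/128 = 3/4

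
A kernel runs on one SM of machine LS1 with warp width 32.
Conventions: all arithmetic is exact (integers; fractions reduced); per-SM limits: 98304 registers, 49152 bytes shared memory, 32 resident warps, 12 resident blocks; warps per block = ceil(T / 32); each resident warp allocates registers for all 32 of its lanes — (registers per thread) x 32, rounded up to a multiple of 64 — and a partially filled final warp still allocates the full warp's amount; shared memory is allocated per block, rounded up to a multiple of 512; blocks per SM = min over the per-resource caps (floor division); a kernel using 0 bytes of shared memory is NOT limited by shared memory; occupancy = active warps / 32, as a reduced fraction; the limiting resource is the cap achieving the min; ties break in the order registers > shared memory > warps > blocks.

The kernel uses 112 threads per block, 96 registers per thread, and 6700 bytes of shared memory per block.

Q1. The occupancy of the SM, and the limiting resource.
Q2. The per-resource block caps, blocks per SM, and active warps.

Answer: occupancy 3/4, limited by shared memory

registers: 8 blocks
shared memory: 6 blocks
warps: 8 blocks
blocks: 12 blocks

Answer: 6 blocks, 24 active warps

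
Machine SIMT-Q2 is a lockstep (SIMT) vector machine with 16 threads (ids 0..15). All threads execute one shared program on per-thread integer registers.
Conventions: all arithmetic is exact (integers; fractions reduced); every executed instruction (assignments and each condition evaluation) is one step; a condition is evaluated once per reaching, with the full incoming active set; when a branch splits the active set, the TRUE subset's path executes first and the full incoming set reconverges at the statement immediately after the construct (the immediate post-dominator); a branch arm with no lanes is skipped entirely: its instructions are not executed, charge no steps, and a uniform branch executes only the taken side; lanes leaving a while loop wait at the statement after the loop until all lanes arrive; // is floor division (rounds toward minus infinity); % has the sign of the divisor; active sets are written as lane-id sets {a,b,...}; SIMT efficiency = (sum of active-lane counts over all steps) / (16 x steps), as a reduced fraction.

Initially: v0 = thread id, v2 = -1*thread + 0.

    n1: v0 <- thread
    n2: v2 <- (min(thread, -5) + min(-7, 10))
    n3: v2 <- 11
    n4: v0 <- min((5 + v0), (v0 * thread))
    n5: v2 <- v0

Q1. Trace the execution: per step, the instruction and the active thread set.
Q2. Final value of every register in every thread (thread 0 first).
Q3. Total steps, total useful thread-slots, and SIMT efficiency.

step 0: v0 <- thread                 {0,1,2,3,4,5,6,7,8,9,10,11,12,13,14,15}
step 1: v2 <- (min(thread, -5) + min(-7, 10)) {0,1,2,3,4,5,6,7,8,9,10,11,12,13,14,15}
step 2: v2 <- 11                     {0,1,2,3,4,5,6,7,8,9,10,11,12,13,14,15}
step 3: v0 <- min((5 + v0), (v0 * thread)) {0,1,2,3,4,5,6,7,8,9,10,11,12,13,14,15}
step 4: v2 <- v0                     {0,1,2,3,4,5,6,7,8,9,10,11,12,13,14,15}

Answer: 5 steps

v0: 0,1,4,8,9,10,11,12,13,14,15,16,17,18,19,20
v2: 0,1,4,8,9,10,11,12,13,14,15,16,17,18,19,20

steps = 5; useful = 80; efficiency = 80/80 = 1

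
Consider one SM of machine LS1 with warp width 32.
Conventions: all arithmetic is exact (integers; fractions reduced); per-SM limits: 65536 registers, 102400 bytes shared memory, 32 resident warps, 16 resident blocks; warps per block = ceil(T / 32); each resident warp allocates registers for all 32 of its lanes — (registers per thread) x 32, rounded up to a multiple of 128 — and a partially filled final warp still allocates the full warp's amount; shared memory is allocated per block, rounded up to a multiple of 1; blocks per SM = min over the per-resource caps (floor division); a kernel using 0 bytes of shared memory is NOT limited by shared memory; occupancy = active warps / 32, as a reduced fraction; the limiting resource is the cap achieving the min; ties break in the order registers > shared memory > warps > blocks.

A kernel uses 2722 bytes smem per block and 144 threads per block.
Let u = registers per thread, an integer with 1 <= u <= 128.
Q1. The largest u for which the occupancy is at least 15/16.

Answer: u = 68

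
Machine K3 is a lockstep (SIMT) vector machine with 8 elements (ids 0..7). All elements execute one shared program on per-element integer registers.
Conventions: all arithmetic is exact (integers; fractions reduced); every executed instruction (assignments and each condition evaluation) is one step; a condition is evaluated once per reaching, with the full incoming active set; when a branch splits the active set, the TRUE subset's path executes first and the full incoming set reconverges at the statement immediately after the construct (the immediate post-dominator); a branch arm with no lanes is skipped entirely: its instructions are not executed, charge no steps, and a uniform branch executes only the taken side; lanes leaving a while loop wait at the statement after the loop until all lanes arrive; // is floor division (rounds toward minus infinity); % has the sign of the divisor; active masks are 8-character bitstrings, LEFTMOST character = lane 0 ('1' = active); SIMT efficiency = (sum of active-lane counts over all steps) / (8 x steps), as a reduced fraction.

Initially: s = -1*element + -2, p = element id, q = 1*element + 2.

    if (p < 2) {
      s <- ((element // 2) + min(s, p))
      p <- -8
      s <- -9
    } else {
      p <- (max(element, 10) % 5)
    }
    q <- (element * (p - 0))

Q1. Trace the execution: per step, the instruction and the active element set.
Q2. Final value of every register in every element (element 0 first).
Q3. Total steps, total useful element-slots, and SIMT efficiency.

step 0: eval (p < 2)                 11111111
step 1: s <- ((element // 2) + min(s, p)) 11000000
step 2: p <- -8                      11000000
step 3: s <- -9                      11000000
step 4: p <- (max(element, 10) % 5)  00111111
step 5: q <- (element * (p - 0))     11111111

Answer: 6 steps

s: -9,-9,-4,-5,-6,-7,-8,-9
p: -8,-8,0,0,0,0,0,0
q: 0,-8,0,0,0,0,0,0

steps = 6; useful = 28; efficiency = 28/48 = 7/12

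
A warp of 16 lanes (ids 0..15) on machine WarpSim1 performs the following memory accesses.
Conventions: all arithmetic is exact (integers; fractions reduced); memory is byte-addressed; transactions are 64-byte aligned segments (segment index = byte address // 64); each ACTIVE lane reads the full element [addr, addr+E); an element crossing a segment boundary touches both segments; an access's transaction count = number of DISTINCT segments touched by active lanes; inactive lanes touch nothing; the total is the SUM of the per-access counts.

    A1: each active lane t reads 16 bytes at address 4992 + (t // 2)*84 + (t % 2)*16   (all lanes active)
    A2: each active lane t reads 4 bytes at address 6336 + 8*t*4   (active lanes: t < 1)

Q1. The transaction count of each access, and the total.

A1: 10 transactions
A2: 1 transaction

Answer: 10,1; total 11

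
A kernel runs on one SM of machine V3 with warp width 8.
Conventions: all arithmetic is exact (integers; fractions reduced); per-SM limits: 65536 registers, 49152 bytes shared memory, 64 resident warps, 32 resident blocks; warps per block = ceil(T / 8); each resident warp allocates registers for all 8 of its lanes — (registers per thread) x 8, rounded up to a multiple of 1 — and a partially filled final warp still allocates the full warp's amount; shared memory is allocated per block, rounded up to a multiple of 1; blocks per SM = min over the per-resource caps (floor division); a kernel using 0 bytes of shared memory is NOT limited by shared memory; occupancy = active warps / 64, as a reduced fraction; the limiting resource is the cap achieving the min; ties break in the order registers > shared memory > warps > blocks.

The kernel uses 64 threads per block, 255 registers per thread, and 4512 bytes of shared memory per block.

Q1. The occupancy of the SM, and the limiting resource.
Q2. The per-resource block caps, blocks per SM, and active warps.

Answer: occupancy 1/2, limited by registers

registers: 4 blocks
shared memory: 10 blocks
warps: 8 blocks
blocks: 32 blocks

Answer: 4 blocks, 32 active warps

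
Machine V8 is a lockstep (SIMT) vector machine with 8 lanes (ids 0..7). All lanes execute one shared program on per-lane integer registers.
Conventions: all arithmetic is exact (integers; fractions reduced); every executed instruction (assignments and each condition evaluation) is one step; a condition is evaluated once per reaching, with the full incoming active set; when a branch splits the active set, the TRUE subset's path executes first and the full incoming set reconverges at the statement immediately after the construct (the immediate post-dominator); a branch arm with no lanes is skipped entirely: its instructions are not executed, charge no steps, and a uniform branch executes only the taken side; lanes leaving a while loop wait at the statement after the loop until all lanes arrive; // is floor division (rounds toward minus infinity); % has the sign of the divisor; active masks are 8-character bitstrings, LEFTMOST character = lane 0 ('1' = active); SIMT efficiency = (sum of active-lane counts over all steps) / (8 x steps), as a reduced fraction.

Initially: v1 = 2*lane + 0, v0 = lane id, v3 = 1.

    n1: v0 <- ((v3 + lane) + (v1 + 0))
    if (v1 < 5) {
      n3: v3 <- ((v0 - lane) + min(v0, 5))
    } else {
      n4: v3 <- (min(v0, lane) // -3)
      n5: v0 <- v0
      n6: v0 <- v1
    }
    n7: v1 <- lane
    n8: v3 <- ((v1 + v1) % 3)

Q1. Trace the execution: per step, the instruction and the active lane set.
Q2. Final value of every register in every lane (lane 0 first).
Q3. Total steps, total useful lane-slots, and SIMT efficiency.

step 0: v0 <- ((v3 + lane) + (v1 + 0)) 11111111
step 1: eval (v1 < 5)                11111111
step 2: v3 <- ((v0 - lane) + min(v0, 5)) 11100000
step 3: v3 <- (min(v0, lane) // -3)  00011111
step 4: v0 <- v0                     00011111
step 5: v0 <- v1                     00011111
step 6: v1 <- lane                   11111111
step 7: v3 <- ((v1 + v1) % 3)        11111111

Answer: 8 steps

v1: 0,1,2,3,4,5,6,7
v0: 1,4,7,6,8,10,12,14
v3: 0,2,1,0,2,1,0,2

steps = 8; useful = 50; efficiency = 50/64 = 25/32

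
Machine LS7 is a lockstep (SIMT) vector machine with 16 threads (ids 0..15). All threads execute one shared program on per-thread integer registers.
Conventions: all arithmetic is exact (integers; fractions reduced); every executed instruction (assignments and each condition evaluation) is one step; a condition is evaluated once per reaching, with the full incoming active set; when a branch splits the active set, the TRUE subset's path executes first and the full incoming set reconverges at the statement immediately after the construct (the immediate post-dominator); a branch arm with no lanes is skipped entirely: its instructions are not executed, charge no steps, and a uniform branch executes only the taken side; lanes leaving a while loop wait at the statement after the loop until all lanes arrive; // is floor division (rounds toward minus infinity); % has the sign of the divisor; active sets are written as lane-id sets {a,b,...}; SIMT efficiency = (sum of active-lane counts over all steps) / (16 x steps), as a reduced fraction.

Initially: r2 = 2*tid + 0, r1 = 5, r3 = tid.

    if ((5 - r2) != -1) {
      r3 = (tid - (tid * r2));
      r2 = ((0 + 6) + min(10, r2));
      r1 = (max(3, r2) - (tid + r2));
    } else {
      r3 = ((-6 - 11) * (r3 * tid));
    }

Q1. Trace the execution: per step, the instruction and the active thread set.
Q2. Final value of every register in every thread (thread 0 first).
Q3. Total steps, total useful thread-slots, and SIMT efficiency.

step 0: eval ((5 - r2) != -1)        {0,1,2,3,4,5,6,7,8,9,10,11,12,13,14,15}
step 1: r3 <- (tid - (tid * r2))     {0,1,2,4,5,6,7,8,9,10,11,12,13,14,15}
step 2: r2 <- ((0 + 6) + min(10, r2)) {0,1,2,4,5,6,7,8,9,10,11,12,13,14,15}
step 3: r1 <- (max(3, r2) - (tid + r2)) {0,1,2,4,5,6,7,8,9,10,11,12,13,14,15}
step 4: r3 <- ((-6 - 11) * (r3 * tid)) {3}

Answer: 5 steps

r2: 6,8,10,6,14,16,16,16,16,16,16,16,16,16,16,16
r1: 0,-1,-2,5,-4,-5,-6,-7,-8,-9,-10,-11,-12,-13,-14,-15
r3: 0,-1,-6,-153,-28,-45,-66,-91,-120,-153,-190,-231,-276,-325,-378,-435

steps = 5; useful = 62; efficiency = 62/80 = 31/40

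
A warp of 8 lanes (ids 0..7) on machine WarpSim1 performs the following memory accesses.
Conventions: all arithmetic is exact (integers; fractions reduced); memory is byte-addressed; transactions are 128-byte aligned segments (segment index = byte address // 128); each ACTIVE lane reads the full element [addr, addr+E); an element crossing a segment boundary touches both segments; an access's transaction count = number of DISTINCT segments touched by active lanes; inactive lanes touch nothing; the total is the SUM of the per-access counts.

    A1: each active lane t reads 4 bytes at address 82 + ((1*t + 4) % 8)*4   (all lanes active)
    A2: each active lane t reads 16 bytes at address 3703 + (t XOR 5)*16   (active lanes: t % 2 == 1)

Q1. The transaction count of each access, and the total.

A1: 1 transaction
A2: 2 transactions

Answer: 1,2; total 3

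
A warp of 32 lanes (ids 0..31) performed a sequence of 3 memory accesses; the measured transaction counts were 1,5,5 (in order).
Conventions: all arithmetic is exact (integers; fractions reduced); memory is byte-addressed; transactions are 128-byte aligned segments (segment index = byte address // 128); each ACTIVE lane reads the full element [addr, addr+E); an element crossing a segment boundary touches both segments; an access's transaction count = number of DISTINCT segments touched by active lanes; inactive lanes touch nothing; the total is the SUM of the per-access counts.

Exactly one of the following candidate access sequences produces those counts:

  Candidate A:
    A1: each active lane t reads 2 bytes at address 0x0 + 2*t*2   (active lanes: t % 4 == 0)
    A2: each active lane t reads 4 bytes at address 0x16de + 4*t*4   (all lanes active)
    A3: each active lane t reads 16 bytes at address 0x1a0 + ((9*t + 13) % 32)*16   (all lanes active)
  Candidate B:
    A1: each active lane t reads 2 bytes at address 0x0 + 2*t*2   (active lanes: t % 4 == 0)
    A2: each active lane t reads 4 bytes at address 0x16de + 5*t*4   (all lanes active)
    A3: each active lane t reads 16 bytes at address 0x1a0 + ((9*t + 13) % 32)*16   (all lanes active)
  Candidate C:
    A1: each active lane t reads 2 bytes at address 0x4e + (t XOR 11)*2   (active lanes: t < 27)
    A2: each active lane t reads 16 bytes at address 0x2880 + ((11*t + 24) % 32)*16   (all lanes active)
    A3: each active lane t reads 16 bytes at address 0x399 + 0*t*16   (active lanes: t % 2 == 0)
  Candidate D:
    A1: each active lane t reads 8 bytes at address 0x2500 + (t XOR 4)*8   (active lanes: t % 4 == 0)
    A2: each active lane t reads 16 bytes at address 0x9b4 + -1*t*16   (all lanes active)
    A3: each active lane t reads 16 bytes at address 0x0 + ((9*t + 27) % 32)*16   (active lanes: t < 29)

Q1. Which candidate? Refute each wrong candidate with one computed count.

B: A2 gives 6 transactions, not 5
C: A1 gives 2 transactions, not 1
D: A1 gives 2 transactions, not 1
A: all counts match (1,5,5)

Answer: A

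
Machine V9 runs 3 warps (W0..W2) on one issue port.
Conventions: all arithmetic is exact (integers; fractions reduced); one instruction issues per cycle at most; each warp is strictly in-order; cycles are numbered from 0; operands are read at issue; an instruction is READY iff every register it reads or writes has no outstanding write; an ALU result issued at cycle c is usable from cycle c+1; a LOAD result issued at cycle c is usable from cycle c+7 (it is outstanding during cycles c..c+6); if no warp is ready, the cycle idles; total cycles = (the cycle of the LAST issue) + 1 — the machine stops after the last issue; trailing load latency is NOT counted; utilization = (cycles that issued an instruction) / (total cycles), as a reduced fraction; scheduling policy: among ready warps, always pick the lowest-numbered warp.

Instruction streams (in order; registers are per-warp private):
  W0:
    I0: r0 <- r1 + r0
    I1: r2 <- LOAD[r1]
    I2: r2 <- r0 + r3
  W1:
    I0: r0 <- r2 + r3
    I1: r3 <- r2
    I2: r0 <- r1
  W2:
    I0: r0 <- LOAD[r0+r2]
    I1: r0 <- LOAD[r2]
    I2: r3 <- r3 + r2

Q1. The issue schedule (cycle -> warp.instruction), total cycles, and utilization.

cycle 0: W0.I0
cycle 1: W0.I1
cycle 2: W1.I0
cycle 3: W1.I1
cycle 4: W1.I2
cycle 5: W2.I0
cycle 6: idle
cycle 7: idle
cycle 8: W0.I2
cycle 9: idle
cycle 10: idle
cycle 11: idle
cycle 12: W2.I1
cycle 13: W2.I2

Answer: 14 cycles, utilization 9/14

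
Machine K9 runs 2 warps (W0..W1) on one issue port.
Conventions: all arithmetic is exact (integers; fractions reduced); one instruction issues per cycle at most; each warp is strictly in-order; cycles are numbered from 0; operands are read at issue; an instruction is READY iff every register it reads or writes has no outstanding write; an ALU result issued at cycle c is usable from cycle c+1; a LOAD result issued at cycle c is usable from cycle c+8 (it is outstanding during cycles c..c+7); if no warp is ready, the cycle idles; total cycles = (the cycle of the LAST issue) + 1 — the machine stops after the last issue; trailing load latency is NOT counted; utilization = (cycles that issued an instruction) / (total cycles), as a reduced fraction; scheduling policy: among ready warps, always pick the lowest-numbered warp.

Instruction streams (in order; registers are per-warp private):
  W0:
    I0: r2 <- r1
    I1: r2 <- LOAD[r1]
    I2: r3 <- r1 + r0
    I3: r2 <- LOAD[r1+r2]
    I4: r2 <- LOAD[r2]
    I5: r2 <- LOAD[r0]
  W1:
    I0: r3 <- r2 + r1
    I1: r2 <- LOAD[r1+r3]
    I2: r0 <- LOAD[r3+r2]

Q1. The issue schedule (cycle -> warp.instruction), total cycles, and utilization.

cycle 0: W0.I0
cycle 1: W0.I1
cycle 2: W0.I2
cycle 3: W1.I0
cycle 4: W1.I1
cycle 5: idle
cycle 6: idle
cycle 7: idle
cycle 8: idle
cycle 9: W0.I3
cycle 10: idle
cycle 11: idle
cycle 12: W1.I2
cycle 13: idle
cycle 14: idle
cycle 15: idle
cycle 16: idle
cycle 17: W0.I4
cycle 18: idle
cycle 19: idle
cycle 20: idle
cycle 21: idle
cycle 22: idle
cycle 23: idle
cycle 24: idle
cycle 25: W0.I5

Answer: 26 cycles, utilization 9/26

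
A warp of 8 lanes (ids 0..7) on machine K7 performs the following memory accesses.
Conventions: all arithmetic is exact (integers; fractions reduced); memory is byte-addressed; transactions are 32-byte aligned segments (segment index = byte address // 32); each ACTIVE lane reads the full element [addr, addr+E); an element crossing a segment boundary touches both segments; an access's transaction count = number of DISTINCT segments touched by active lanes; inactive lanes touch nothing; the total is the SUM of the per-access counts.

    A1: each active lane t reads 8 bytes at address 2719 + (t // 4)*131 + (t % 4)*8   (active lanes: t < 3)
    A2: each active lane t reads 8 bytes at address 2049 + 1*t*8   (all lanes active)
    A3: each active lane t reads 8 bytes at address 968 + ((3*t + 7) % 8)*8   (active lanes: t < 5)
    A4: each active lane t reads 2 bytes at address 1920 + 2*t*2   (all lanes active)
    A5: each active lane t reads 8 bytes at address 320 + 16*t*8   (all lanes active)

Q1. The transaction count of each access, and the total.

A1: 2 transactions
A2: 3 transactions
A3: 3 transactions
A4: 1 transaction
A5: 8 transactions

Answer: 2,3,3,1,8; total 17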